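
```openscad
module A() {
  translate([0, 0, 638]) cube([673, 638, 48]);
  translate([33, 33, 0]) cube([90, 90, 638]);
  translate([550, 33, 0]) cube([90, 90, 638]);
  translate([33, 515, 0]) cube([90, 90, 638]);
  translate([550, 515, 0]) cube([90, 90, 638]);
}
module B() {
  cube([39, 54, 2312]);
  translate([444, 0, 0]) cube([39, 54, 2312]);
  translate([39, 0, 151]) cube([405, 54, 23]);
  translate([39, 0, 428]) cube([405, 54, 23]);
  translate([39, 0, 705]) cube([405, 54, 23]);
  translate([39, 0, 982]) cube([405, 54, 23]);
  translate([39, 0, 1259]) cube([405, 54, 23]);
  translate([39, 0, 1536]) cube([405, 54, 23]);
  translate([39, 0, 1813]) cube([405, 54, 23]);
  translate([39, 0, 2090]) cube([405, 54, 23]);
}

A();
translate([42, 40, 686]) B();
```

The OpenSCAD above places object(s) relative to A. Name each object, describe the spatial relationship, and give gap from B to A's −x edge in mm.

The ladder's min-x is at 42; the table's min-x is 0; gap = 42 mm.

A is a table. B is a ladder. The ladder is on top of the table. The gap from the ladder to the table's −x edge is 42 mm.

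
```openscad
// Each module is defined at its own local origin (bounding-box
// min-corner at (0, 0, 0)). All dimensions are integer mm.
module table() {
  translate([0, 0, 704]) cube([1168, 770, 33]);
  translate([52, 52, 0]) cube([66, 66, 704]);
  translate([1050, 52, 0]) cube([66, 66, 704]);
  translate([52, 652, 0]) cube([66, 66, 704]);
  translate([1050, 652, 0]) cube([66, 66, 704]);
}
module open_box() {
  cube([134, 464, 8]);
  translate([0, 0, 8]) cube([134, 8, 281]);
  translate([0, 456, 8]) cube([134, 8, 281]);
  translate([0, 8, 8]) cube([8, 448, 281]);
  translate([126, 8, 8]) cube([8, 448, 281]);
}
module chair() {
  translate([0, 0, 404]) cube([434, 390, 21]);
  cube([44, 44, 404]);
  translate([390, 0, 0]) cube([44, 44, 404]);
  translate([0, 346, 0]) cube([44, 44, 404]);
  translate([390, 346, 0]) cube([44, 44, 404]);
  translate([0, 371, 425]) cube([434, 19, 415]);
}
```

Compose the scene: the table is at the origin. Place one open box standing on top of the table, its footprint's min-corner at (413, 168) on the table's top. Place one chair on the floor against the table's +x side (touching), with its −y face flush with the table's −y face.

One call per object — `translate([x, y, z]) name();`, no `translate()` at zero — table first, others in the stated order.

table();
translate([413, 168, 737]) open_box();
translate([1168, 0, 0]) chair();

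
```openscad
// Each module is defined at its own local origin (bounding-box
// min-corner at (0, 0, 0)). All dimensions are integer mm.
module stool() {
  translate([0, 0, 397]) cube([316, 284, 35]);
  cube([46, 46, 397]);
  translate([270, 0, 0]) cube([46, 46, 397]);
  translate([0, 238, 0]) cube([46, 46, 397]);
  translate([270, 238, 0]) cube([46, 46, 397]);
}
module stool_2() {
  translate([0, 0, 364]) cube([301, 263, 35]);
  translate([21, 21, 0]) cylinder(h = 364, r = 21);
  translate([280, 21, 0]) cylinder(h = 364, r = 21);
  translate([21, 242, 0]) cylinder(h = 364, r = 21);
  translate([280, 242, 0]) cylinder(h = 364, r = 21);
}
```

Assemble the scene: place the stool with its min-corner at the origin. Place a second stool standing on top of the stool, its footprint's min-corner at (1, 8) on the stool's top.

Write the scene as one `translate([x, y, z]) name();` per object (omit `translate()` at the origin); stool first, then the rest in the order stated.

stool();
translate([1, 8, 432]) stool_2();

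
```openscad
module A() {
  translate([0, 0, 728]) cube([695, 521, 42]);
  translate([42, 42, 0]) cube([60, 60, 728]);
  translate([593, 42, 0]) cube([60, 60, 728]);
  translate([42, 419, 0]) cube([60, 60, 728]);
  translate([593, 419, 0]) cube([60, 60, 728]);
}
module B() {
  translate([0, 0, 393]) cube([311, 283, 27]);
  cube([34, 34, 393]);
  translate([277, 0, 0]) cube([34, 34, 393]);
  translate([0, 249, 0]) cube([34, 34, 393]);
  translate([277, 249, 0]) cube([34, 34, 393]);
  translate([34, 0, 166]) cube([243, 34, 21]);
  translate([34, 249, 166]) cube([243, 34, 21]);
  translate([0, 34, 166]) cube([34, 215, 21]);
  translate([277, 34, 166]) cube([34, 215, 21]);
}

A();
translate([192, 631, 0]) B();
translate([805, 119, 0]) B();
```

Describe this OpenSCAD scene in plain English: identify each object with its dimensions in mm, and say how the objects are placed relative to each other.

A is a rectangular dining table. The top is 695×521×42 mm with its upper surface at z = 770 mm. It stands on four 60×60 mm square legs, each inset 42 mm from the nearest pair of top edges, running from the floor to the underside of the top.

B is a simple wooden stool: a rectangular seat 311 mm (x) by 283 mm (y), 27 mm thick, top face at z = 420 mm, on four square legs, each 34×34 mm in cross-section. The legs rest on z = 0, each flush with a corner of the seat. Four stretchers, 34 mm wide and 21 mm tall, connect adjacent legs with their undersides at z = 166 mm, each running between the inner faces of the legs it joins and aligned with the legs' outer faces on the other axis.

Two stools sit around the table at the +y, +x sides.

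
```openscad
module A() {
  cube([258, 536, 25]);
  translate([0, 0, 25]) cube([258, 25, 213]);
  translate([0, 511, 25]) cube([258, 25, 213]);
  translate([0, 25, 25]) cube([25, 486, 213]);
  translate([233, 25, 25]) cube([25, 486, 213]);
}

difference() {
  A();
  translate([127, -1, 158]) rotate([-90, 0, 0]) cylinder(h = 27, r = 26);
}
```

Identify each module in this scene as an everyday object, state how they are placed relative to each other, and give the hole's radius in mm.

A is an open box. The open box has a circular hole through its front wall. The hole's radius is 26 mm.

The subtracted cylinder has r = 26 mm.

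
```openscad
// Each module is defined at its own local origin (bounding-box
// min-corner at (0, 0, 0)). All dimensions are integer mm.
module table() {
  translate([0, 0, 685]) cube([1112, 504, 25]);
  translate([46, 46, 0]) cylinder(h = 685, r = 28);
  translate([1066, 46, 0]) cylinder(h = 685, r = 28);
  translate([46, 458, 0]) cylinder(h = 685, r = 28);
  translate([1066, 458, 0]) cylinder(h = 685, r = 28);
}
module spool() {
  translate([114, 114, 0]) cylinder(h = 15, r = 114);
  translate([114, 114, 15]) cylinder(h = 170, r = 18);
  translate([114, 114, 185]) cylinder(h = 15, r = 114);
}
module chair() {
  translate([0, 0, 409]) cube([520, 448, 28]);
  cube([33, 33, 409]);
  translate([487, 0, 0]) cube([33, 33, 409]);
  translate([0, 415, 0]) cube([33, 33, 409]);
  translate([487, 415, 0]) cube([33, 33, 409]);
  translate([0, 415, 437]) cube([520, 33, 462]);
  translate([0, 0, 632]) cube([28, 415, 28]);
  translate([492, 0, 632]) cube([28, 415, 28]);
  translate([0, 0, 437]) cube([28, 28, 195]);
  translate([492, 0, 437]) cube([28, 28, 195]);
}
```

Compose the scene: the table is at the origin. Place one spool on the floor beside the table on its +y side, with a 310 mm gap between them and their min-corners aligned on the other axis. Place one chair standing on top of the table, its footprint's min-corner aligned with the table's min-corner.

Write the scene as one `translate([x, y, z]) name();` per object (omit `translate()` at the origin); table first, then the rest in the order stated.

table();
translate([0, 814, 0]) spool();
translate([0, 0, 710]) chair();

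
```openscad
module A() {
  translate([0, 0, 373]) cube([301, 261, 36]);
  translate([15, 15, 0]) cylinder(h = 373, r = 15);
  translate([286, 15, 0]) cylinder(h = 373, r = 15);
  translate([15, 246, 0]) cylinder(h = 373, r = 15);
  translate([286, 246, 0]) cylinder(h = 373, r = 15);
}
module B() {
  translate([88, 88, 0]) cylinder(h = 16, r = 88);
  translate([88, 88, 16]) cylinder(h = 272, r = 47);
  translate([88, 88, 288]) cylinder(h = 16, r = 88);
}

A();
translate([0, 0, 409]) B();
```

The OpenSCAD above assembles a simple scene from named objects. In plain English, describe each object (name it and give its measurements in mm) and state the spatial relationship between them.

A is a simple wooden stool: a rectangular seat 301 mm (x) by 261 mm (y), 36 mm thick, top face at z = 409 mm, on four round legs, each 30 mm in diameter. The legs rest on z = 0, each leg's axis is inset half a diameter from the nearest pair of seat edges (so the leg's bounding box is flush with the corner).

B is a spool: two coaxial disc flanges of radius 88 mm and thickness 16 mm, joined by a core cylinder of radius 47 mm and height 272 mm. The lower flange rests on z = 0 and the three cylinders share a vertical axis.

The spool is on top of the stool.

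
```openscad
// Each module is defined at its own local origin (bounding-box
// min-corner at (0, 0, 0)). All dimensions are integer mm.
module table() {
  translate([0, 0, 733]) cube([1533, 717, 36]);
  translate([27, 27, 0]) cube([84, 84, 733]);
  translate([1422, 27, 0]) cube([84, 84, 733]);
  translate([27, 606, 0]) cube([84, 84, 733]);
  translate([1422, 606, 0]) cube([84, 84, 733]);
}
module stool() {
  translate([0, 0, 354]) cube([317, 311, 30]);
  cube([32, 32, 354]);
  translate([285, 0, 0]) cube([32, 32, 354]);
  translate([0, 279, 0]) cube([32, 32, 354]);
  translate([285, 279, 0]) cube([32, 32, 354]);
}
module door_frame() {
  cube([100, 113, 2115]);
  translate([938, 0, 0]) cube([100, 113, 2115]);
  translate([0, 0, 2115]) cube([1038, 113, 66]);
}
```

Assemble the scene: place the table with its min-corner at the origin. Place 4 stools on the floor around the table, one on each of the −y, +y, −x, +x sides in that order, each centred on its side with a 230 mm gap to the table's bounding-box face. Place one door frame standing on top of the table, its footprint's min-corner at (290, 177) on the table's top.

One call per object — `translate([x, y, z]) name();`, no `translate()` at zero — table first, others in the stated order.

table();
translate([608, -541, 0]) stool();
translate([608, 947, 0]) stool();
translate([-547, 203, 0]) stool();
translate([1763, 203, 0]) stool();
translate([290, 177, 769]) door_frame();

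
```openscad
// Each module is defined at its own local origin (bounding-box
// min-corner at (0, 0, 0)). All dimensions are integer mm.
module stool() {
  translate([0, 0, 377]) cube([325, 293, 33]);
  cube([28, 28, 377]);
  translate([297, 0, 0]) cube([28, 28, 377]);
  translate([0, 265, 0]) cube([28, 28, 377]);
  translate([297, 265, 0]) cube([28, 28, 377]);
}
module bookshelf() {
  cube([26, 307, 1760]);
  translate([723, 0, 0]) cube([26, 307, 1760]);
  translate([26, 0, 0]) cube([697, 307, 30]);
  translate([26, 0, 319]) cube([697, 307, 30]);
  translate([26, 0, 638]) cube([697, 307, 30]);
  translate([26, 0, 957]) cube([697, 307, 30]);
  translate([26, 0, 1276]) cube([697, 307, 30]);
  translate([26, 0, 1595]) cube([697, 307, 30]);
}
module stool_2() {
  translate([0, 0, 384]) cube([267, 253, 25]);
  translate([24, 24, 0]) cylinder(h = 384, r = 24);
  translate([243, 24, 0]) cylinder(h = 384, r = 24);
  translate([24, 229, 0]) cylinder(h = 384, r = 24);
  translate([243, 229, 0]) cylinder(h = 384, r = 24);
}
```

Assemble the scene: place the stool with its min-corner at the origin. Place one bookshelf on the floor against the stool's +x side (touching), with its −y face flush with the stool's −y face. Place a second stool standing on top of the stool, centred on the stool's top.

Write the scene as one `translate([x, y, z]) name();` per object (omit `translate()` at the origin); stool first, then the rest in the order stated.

stool();
translate([325, 0, 0]) bookshelf();
translate([29, 20, 410]) stool_2();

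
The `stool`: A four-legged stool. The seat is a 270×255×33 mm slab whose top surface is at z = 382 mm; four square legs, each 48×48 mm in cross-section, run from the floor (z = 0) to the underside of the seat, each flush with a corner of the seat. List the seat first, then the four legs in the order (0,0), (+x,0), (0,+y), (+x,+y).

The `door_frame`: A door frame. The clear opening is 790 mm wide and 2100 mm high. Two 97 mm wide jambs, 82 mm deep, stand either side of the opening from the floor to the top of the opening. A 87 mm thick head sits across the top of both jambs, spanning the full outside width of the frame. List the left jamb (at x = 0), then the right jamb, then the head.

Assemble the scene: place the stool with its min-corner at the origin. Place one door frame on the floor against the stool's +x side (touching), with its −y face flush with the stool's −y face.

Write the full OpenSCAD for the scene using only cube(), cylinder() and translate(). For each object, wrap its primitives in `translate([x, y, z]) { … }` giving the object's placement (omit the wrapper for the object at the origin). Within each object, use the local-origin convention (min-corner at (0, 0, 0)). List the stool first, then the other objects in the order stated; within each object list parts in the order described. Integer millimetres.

translate([0, 0, 349]) cube([270, 255, 33]);
cube([48, 48, 349]);
translate([222, 0, 0]) cube([48, 48, 349]);
translate([0, 207, 0]) cube([48, 48, 349]);
translate([222, 207, 0]) cube([48, 48, 349]);
translate([270, 0, 0]) {
  cube([97, 82, 2100]);
  translate([887, 0, 0]) cube([97, 82, 2100]);
  translate([0, 0, 2100]) cube([984, 82, 87]);
}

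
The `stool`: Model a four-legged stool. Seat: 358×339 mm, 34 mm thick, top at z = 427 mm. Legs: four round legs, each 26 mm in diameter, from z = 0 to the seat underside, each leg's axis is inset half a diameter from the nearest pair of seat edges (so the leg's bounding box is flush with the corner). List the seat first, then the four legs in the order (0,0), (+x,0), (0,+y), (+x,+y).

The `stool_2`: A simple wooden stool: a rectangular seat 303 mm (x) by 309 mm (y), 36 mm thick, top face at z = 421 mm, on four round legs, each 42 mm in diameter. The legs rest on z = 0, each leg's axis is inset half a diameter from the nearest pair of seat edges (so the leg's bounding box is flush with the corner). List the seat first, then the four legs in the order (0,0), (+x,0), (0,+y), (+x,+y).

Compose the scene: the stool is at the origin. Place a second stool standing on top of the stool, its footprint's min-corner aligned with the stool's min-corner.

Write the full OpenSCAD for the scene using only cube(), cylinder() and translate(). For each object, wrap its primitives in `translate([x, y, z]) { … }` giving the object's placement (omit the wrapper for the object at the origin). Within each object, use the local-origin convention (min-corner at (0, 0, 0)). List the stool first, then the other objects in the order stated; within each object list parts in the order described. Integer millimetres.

translate([0, 0, 393]) cube([358, 339, 34]);
translate([13, 13, 0]) cylinder(h = 393, r = 13);
translate([345, 13, 0]) cylinder(h = 393, r = 13);
translate([13, 326, 0]) cylinder(h = 393, r = 13);
translate([345, 326, 0]) cylinder(h = 393, r = 13);
translate([0, 0, 427]) {
  translate([0, 0, 385]) cube([303, 309, 36]);
  translate([21, 21, 0]) cylinder(h = 385, r = 21);
  translate([282, 21, 0]) cylinder(h = 385, r = 21);
  translate([21, 288, 0]) cylinder(h = 385, r = 21);
  translate([282, 288, 0]) cylinder(h = 385, r = 21);
}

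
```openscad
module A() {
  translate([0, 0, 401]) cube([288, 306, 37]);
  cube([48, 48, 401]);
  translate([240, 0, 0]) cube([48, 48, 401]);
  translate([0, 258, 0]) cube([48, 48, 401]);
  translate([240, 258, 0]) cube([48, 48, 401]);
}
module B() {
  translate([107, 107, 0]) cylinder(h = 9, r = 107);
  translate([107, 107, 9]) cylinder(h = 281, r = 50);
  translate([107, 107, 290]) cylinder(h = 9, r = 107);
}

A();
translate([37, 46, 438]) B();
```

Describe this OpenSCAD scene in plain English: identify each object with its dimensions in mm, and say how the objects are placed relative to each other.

A is a four-legged stool. The seat is a 288×306×37 mm slab whose top surface is at z = 438 mm; four square legs, each 48×48 mm in cross-section, run from the floor (z = 0) to the underside of the seat, each flush with a corner of the seat.

B is a spool: two coaxial disc flanges of radius 107 mm and thickness 9 mm, joined by a core cylinder of radius 50 mm and height 281 mm. The lower flange rests on z = 0 and the three cylinders share a vertical axis.

The spool is on top of the stool, centred.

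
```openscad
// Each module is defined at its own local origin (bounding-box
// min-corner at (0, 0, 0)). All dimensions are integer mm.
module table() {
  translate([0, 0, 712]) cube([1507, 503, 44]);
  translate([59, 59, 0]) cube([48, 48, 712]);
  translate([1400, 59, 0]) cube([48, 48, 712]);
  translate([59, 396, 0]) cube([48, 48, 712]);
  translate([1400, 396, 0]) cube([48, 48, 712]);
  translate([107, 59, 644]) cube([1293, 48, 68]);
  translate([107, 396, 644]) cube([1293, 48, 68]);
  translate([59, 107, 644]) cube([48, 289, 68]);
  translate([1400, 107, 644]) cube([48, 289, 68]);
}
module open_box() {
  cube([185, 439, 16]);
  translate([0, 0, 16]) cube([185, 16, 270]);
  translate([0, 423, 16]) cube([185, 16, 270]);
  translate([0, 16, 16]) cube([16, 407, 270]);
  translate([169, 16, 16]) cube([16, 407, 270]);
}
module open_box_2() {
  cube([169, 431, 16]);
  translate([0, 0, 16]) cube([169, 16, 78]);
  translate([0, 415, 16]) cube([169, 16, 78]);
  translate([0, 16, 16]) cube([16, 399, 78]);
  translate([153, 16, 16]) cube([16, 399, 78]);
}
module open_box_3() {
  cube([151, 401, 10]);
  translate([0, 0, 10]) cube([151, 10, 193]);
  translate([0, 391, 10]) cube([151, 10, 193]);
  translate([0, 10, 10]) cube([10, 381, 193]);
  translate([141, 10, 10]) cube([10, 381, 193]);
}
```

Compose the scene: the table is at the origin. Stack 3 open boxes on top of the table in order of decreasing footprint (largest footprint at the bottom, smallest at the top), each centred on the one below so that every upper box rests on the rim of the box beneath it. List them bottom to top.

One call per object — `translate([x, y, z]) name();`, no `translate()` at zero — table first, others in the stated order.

table();
translate([661, 32, 756]) open_box();
translate([669, 36, 1042]) open_box_2();
translate([678, 51, 1136]) open_box_3();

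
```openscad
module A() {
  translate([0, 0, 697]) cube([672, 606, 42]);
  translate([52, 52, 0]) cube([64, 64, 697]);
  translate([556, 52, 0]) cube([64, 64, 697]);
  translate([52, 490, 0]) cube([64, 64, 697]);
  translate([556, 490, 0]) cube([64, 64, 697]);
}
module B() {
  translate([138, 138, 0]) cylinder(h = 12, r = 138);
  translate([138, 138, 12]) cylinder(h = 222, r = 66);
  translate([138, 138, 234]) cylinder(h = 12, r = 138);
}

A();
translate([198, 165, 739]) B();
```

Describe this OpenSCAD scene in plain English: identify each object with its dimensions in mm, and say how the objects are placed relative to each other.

A is a table: top 672 mm (x) × 606 mm (y), 42 mm thick, upper face at z = 739 mm, on four 64×64 mm square legs, each inset 52 mm from the nearest pair of top edges, running from z = 0 to the bottom of the top.

B is a spool: two coaxial disc flanges of radius 138 mm and thickness 12 mm, joined by a core cylinder of radius 66 mm and height 222 mm. The lower flange rests on z = 0 and the three cylinders share a vertical axis.

The spool is on top of the table, centred.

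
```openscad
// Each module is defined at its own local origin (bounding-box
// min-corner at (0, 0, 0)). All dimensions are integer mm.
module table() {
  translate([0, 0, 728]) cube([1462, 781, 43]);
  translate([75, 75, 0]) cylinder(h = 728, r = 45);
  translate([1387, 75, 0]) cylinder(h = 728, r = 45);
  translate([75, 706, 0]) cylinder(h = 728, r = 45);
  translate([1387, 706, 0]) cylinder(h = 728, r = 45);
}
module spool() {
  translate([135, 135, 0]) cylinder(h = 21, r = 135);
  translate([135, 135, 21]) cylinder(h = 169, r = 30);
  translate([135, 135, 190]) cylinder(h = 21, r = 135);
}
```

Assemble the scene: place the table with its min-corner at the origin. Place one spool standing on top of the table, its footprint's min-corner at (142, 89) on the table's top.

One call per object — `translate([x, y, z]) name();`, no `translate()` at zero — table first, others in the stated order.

table();
translate([142, 89, 771]) spool();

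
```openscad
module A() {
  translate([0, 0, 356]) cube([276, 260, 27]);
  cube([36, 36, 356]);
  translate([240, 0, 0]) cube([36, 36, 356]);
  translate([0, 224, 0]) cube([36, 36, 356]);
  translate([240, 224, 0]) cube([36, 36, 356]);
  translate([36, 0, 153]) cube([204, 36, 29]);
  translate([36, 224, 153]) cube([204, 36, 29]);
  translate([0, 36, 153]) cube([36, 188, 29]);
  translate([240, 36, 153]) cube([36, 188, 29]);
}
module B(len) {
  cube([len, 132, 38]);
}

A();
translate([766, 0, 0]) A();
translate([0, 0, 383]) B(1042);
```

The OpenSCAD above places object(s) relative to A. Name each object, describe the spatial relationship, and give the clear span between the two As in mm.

A is a stool. B is a beam. A beam spans the tops of two stools. The clear span between the two stools is 490 mm.

Second stool starts at x = 766; first ends at x = 276; clear span = 766 − 276 = 490 mm.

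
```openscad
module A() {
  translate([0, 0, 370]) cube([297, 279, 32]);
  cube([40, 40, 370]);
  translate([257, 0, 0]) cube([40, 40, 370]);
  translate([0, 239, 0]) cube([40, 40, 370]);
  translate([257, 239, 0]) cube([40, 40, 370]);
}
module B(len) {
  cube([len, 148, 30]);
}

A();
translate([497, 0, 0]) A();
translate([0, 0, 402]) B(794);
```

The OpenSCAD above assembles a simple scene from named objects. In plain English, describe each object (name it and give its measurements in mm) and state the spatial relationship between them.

A is a four-legged stool. The seat is 297×279 mm, 32 mm thick, top at z = 402 mm. It stands on four square legs, each 40×40 mm in cross-section, from z = 0 to the seat underside, each flush with a corner of the seat.

B is a rectangular beam 794 mm long (x), 148 mm deep (y), 30 mm thick (z).

The beam spans the tops of two stools placed 200 mm apart, resting at z = 402 mm.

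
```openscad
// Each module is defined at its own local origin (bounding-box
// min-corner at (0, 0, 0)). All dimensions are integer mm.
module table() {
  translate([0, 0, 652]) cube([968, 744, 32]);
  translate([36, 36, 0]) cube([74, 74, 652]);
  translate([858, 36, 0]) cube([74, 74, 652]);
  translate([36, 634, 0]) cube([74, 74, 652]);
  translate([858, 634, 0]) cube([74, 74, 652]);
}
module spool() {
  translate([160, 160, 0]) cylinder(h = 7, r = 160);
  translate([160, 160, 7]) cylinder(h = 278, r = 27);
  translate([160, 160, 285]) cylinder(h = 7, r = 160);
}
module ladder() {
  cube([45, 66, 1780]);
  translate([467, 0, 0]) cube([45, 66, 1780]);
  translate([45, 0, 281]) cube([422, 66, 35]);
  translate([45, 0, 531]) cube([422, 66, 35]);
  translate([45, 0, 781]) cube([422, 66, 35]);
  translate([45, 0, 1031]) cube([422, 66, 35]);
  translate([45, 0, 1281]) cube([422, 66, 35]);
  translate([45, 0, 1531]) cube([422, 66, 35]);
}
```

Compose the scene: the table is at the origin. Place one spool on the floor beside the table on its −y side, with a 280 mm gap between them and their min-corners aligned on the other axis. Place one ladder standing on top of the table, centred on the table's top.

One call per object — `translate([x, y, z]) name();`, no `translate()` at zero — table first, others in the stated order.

table();
translate([0, -600, 0]) spool();
translate([228, 339, 684]) ladder();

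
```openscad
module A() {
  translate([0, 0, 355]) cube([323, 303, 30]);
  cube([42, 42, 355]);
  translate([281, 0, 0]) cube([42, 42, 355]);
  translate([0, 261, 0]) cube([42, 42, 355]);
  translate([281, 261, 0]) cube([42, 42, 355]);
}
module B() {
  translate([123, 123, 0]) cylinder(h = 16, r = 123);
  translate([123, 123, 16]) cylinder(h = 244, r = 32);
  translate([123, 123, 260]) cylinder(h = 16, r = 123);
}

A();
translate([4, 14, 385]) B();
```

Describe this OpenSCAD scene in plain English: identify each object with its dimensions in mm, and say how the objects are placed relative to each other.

A is a four-legged stool. The seat is a 323×303×30 mm slab whose top surface is at z = 385 mm; four square legs, each 42×42 mm in cross-section, run from the floor (z = 0) to the underside of the seat, each flush with a corner of the seat.

B is a spool: two coaxial disc flanges of radius 123 mm and thickness 16 mm, joined by a core cylinder of radius 32 mm and height 244 mm. The lower flange rests on z = 0 and the three cylinders share a vertical axis.

The spool is on top of the stool.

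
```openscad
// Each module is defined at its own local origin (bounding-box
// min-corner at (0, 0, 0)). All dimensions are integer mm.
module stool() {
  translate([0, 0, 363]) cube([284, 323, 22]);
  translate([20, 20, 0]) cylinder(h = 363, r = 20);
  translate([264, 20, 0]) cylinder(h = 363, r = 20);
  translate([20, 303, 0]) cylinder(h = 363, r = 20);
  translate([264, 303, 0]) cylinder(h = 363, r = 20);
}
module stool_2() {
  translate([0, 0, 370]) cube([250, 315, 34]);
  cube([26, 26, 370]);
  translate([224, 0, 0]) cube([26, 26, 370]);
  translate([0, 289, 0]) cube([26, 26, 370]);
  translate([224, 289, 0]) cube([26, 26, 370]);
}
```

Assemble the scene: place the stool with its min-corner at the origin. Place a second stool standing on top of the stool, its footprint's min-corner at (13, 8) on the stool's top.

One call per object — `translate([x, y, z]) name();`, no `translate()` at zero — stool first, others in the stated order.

stool();
translate([13, 8, 385]) stool_2();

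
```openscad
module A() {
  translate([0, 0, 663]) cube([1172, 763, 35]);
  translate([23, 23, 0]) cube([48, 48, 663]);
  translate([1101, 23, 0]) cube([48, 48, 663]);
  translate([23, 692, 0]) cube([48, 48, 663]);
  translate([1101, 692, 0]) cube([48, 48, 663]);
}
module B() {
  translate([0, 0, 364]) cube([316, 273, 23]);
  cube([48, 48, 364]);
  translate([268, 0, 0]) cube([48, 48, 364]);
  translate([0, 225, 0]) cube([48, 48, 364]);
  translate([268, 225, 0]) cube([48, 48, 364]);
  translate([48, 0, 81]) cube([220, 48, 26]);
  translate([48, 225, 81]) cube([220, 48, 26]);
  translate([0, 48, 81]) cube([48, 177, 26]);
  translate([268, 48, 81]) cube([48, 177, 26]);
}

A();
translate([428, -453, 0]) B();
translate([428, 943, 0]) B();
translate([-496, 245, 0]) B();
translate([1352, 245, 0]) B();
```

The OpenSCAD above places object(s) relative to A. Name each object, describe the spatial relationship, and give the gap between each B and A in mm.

Each stool's nearest face is 180 mm from the table's bounding box.

A is a table. B is a stool. Four stools sit around the table at the −y, +y, −x, +x sides. The gap between each stool and the table is 180 mm.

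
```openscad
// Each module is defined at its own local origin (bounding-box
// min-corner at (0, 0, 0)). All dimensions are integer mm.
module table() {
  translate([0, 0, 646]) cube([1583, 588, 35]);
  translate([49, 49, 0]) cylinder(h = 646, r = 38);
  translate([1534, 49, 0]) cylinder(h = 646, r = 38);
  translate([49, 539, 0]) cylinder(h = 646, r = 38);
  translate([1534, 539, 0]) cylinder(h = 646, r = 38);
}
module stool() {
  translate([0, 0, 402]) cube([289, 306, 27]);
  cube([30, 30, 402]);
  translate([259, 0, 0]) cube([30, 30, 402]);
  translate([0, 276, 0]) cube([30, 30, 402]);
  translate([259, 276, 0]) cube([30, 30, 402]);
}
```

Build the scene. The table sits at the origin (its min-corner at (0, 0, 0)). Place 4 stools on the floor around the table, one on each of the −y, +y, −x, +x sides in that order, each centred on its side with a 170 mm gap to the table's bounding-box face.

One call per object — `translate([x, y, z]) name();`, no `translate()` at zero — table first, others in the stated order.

table();
translate([647, -476, 0]) stool();
translate([647, 758, 0]) stool();
translate([-459, 141, 0]) stool();
translate([1753, 141, 0]) stool();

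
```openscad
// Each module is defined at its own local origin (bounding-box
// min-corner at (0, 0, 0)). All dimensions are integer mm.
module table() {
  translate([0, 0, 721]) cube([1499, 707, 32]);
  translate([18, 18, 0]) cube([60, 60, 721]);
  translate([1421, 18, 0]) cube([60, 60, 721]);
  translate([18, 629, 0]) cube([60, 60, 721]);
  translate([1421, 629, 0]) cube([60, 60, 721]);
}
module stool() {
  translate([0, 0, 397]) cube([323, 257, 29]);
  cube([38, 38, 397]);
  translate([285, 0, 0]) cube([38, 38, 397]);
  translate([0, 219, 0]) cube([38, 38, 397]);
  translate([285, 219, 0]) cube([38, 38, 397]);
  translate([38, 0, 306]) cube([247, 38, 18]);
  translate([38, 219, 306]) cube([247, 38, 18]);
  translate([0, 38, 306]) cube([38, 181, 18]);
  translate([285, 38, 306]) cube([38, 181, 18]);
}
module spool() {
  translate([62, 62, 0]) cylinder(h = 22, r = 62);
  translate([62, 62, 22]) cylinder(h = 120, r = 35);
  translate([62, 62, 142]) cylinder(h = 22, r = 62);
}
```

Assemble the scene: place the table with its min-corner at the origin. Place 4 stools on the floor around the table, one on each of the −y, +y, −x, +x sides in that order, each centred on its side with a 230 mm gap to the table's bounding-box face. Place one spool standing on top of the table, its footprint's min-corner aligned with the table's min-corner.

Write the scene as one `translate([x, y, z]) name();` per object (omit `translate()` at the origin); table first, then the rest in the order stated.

table();
translate([588, -487, 0]) stool();
translate([588, 937, 0]) stool();
translate([-553, 225, 0]) stool();
translate([1729, 225, 0]) stool();
translate([0, 0, 753]) spool();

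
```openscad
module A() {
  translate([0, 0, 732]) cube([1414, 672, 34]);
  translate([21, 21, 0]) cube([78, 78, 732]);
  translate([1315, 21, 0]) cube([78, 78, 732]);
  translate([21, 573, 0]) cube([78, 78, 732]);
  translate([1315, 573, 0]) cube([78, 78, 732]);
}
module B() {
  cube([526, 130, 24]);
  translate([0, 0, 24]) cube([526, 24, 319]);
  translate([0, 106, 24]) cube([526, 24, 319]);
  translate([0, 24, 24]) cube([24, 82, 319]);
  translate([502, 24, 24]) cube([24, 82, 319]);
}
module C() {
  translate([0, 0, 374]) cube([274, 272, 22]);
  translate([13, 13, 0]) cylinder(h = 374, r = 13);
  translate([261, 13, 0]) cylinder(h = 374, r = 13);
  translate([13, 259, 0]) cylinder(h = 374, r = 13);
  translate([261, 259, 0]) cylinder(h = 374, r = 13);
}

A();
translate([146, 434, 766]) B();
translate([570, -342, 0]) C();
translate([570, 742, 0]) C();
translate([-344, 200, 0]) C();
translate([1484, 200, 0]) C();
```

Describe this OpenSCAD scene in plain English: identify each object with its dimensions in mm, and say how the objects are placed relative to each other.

A is a table with a 1414×672 mm rectangular top, 34 mm thick, top surface at z = 766 mm, supported by four 78×78 mm square legs, each inset 21 mm from the nearest pair of top edges, running from the floor.

B is an open storage box with external size 526×130×343 mm and wall thickness 24 mm (the base is also 24 mm thick). The base covers the whole footprint; the four walls stand on the base, with the y-facing walls full-width and the x-facing walls fitting between their inner faces.

C is a four-legged stool. The seat is 274×272 mm, 22 mm thick, top at z = 396 mm. It stands on four round legs, each 26 mm in diameter, from z = 0 to the seat underside, each leg's axis is inset half a diameter from the nearest pair of seat edges (so the leg's bounding box is flush with the corner).

The open box is on top of the table. Four stools sit around the table at the −y, +y, −x, +x sides.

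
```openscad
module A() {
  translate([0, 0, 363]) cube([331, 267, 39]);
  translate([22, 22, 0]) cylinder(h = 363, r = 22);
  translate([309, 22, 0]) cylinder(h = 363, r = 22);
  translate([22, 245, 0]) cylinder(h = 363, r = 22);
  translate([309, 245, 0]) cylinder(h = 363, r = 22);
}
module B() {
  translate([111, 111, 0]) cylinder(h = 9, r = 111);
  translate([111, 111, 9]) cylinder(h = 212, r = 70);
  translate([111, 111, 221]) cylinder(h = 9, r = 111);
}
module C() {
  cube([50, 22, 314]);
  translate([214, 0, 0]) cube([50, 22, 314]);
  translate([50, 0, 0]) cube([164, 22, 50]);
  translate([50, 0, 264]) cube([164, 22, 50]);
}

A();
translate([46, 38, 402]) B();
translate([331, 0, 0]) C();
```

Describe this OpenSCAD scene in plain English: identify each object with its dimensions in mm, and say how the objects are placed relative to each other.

A is a four-legged stool. The seat is 331×267 mm, 39 mm thick, top at z = 402 mm. It stands on four round legs, each 44 mm in diameter, from z = 0 to the seat underside, each leg's axis is inset half a diameter from the nearest pair of seat edges (so the leg's bounding box is flush with the corner).

B is a spool: two coaxial disc flanges of radius 111 mm and thickness 9 mm, joined by a core cylinder of radius 70 mm and height 212 mm. The lower flange rests on z = 0 and the three cylinders share a vertical axis.

C is a picture frame with a 164×214 mm rectangular opening (x by z) and a uniform 50 mm border on every side. Frame depth is 22 mm along y. It is built from two vertical stiles running the full outside height and two horizontal rails spanning the gap between the stiles.

The spool is on top of the stool. The picture frame is against the stool's +x side, with their −y faces flush.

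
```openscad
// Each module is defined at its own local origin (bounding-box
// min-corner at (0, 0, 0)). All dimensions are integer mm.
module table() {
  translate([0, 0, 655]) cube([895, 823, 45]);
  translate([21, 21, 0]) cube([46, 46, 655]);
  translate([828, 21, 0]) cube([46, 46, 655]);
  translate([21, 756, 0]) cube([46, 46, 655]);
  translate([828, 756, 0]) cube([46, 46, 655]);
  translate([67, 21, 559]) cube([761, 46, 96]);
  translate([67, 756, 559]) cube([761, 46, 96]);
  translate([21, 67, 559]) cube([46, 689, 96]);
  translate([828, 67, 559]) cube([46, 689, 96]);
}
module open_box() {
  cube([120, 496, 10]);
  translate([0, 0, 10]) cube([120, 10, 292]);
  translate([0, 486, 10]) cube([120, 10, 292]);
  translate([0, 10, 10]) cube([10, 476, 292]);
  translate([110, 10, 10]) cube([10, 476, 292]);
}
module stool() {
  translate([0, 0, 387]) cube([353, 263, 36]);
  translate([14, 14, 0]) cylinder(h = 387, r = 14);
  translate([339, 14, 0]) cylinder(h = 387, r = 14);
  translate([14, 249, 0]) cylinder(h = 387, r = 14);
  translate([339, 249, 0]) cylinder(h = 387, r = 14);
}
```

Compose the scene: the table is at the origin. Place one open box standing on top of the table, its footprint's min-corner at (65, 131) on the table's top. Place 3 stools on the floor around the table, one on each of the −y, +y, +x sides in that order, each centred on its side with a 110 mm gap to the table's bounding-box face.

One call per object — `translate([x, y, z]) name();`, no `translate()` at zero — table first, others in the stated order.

table();
translate([65, 131, 700]) open_box();
translate([271, -373, 0]) stool();
translate([271, 933, 0]) stool();
translate([1005, 280, 0]) stool();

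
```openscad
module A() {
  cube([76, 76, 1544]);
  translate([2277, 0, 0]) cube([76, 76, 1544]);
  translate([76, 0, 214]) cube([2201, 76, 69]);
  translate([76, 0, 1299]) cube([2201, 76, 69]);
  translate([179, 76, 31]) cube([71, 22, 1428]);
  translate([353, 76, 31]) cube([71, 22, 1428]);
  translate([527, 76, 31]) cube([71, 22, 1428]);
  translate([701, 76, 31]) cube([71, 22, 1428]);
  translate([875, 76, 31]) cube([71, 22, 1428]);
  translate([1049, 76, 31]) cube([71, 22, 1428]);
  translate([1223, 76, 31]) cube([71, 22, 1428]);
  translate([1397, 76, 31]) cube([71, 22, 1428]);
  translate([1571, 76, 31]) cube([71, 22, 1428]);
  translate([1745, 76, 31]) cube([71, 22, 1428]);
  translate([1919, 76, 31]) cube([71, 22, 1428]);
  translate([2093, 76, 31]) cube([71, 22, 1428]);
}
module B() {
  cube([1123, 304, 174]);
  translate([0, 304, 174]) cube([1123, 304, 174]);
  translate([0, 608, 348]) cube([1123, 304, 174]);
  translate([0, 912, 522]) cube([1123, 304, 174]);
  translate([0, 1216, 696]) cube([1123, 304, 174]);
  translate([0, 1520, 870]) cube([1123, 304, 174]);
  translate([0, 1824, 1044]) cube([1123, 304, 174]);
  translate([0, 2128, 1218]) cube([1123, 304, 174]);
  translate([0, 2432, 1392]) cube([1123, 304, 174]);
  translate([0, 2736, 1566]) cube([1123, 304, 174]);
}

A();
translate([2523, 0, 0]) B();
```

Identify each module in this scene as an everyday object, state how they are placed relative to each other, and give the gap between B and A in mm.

A is a fence section. B is a staircase. The staircase is on the floor beside the fence section on its +x side. The gap between the staircase and the fence section is 170 mm.

The staircase's nearest face is 170 mm from the fence section's +x face.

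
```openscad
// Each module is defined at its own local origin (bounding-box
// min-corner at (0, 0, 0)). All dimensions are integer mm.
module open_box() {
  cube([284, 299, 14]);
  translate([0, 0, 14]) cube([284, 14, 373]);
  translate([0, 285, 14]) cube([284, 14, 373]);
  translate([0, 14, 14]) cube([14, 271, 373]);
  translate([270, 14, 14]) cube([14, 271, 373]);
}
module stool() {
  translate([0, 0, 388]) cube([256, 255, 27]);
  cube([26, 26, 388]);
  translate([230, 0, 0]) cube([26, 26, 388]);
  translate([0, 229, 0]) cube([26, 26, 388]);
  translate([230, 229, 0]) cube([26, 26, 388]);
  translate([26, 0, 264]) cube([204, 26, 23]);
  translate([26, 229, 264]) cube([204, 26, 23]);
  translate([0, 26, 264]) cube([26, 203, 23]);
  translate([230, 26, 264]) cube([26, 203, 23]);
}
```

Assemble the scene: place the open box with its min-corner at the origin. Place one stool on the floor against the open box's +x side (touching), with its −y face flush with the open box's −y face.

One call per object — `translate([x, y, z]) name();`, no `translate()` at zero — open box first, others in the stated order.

open_box();
translate([284, 0, 0]) stool();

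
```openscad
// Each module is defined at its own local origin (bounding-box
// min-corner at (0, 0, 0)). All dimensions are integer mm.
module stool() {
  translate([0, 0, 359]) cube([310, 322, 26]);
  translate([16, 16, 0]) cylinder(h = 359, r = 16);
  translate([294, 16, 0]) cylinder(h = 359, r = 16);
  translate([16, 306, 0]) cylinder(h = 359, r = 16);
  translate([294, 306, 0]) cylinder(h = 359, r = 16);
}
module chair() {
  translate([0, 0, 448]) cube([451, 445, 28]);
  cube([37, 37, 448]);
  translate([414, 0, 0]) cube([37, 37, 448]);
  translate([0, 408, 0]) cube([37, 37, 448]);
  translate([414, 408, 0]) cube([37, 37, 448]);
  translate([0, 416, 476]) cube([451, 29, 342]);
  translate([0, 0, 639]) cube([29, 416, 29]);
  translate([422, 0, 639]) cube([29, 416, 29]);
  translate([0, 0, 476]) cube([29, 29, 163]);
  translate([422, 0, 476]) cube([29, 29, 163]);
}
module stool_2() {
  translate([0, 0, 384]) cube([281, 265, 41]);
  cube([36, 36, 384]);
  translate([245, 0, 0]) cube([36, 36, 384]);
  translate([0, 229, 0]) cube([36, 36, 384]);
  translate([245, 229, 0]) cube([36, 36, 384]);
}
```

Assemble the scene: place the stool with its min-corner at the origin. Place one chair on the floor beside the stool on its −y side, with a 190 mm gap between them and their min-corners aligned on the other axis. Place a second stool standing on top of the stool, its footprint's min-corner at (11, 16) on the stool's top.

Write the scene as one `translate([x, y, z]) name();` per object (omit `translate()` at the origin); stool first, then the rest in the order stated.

stool();
translate([0, -635, 0]) chair();
translate([11, 16, 385]) stool_2();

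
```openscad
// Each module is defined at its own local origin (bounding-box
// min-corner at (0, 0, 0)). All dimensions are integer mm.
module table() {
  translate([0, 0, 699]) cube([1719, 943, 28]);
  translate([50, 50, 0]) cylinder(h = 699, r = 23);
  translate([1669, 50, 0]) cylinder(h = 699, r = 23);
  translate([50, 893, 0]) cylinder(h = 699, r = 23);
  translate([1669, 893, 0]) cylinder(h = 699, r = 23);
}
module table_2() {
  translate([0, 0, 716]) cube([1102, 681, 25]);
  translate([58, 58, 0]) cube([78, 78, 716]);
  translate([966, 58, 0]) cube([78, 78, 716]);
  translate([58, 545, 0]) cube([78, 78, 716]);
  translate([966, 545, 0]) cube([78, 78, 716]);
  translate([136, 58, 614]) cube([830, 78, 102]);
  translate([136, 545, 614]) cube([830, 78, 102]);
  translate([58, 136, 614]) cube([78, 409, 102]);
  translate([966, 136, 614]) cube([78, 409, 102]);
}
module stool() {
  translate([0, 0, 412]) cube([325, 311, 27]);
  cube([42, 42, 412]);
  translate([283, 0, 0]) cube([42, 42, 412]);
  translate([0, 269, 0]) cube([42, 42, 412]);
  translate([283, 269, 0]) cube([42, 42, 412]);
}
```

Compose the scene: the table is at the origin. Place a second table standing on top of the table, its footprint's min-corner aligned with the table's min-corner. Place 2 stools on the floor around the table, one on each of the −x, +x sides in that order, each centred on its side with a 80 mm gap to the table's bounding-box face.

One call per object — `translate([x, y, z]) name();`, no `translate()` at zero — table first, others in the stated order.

table();
translate([0, 0, 727]) table_2();
translate([-405, 316, 0]) stool();
translate([1799, 316, 0]) stool();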